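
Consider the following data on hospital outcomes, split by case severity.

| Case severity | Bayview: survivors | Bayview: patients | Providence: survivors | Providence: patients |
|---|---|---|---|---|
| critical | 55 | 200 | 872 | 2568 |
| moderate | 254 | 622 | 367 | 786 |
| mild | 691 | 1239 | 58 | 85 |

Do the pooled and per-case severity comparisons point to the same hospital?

No

Critical: Bayview 55/200 = 27.5%, Providence 872/2568 = 34.0% → Providence
Moderate: Bayview 254/622 = 40.8%, Providence 367/786 = 46.7% → Providence
Mild: Bayview 691/1239 = 55.8%, Providence 58/85 = 68.2% → Providence
Overall: Bayview 1000/2061 = 48.5%, Providence 1297/3439 = 37.7% → Bayview
Providence wins each case group but Bayview wins overall — the comparison reverses. Providence's patients skew toward critical, which has a lower base rate.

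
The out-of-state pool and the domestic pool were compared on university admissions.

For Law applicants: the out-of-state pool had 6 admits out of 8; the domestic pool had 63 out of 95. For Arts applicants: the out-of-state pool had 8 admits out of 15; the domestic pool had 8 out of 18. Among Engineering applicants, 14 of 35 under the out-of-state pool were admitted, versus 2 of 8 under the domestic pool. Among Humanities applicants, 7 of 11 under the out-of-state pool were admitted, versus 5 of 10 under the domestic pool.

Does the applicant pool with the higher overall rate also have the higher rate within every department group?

Law: the out-of-state pool 6/8 = 75.0%, the domestic pool 63/95 = 66.3% → the out-of-state pool
Arts: the out-of-state pool 8/15 = 53.3%, the domestic pool 8/18 = 44.4% → the out-of-state pool
Engineering: the out-of-state pool 14/35 = 40.0%, the domestic pool 2/8 = 25.0% → the out-of-state pool
Humanities: the out-of-state pool 7/11 = 63.6%, the domestic pool 5/10 = 50.0% → the out-of-state pool
Overall: the out-of-state pool 35/69 = 50.7%, the domestic pool 78/131 = 59.5% → the domestic pool
The out-of-state pool wins each department group but the domestic pool wins overall — the comparison reverses. The out-of-state pool's applicants skew toward Engineering, which has a lower base rate.

No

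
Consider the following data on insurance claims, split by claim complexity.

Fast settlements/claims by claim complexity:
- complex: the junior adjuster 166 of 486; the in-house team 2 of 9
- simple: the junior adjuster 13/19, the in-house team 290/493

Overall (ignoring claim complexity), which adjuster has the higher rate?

the in-house team

Complex: the junior adjuster 166/486 = 34.2%, the in-house team 2/9 = 22.2% → the junior adjuster
Simple: the junior adjuster 13/19 = 68.4%, the in-house team 290/493 = 58.8% → the junior adjuster
Overall: the junior adjuster 179/505 = 35.4%, the in-house team 292/502 = 58.2% → the in-house team
(The junior adjuster wins every claim group but the in-house team wins overall — the junior adjuster's claims skew toward the low-rate complex group.)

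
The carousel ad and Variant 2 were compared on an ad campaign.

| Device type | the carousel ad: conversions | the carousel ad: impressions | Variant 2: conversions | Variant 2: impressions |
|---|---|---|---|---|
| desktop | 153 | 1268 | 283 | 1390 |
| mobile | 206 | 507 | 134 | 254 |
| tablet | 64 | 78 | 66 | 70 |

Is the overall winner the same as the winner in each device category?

Yes

Desktop: the carousel ad 153/1268 = 12.1%, Variant 2 283/1390 = 20.4% → Variant 2
Mobile: the carousel ad 206/507 = 40.6%, Variant 2 134/254 = 52.8% → Variant 2
Tablet: the carousel ad 64/78 = 82.1%, Variant 2 66/70 = 94.3% → Variant 2
Overall: the carousel ad 423/1853 = 22.8%, Variant 2 483/1714 = 28.2% → Variant 2
Variant 2 wins overall and in every device group — no reversal.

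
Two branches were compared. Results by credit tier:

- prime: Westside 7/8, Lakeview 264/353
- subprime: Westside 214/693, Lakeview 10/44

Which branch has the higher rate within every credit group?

Prime: Westside 7/8 = 87.5%, Lakeview 264/353 = 74.8% → Westside
Subprime: Westside 214/693 = 30.9%, Lakeview 10/44 = 22.7% → Westside
Westside has the higher rate in both groups.

Westside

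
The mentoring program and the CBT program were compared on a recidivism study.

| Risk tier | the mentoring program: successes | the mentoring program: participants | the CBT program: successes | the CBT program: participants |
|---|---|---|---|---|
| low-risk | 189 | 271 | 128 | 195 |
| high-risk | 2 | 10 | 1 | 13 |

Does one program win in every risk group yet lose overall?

Low-risk: the mentoring program 189/271 = 69.7%, the CBT program 128/195 = 65.6% → the mentoring program
High-risk: the mentoring program 2/10 = 20.0%, the CBT program 1/13 = 7.7% → the mentoring program
Overall: the mentoring program 191/281 = 68.0%, the CBT program 129/208 = 62.0% → the mentoring program
The mentoring program wins overall and in every risk group — no reversal.

No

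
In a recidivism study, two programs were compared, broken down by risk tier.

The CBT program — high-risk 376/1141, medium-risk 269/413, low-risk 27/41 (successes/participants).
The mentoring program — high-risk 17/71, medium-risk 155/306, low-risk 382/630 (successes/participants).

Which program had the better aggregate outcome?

the mentoring program

High-risk: the CBT program 376/1141 = 33.0%, the mentoring program 17/71 = 23.9% → the CBT program
Medium-risk: the CBT program 269/413 = 65.1%, the mentoring program 155/306 = 50.7% → the CBT program
Low-risk: the CBT program 27/41 = 65.9%, the mentoring program 382/630 = 60.6% → the CBT program
Overall: the CBT program 672/1595 = 42.1%, the mentoring program 554/1007 = 55.0% → the mentoring program
(The CBT program wins every risk group but the mentoring program wins overall — the CBT program's participants skew toward the low-rate high-risk group.)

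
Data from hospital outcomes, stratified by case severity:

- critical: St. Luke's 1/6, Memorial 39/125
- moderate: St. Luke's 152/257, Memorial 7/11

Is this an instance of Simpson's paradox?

Critical: St. Luke's 1/6 = 16.7%, Memorial 39/125 = 31.2% → Memorial
Moderate: St. Luke's 152/257 = 59.1%, Memorial 7/11 = 63.6% → Memorial
Overall: St. Luke's 153/263 = 58.2%, Memorial 46/136 = 33.8% → St. Luke's
Memorial wins each case group but St. Luke's wins overall — the comparison reverses. Memorial's patients skew toward critical, which has a lower base rate.

Yes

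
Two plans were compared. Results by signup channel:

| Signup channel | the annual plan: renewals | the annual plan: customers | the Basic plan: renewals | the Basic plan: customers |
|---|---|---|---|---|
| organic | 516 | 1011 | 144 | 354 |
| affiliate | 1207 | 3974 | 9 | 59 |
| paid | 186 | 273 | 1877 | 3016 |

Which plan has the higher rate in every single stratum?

the annual plan

Organic: the annual plan 516/1011 = 51.0%, the Basic plan 144/354 = 40.7% → the annual plan
Affiliate: the annual plan 1207/3974 = 30.4%, the Basic plan 9/59 = 15.3% → the annual plan
Paid: the annual plan 186/273 = 68.1%, the Basic plan 1877/3016 = 62.2% → the annual plan
The annual plan has the higher rate in all 3 groups.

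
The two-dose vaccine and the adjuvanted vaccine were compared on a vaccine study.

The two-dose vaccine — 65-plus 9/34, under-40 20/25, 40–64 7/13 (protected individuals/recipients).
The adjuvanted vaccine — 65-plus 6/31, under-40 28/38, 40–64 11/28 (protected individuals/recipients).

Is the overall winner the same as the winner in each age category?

Yes

65-plus: the two-dose vaccine 9/34 = 26.5%, the adjuvanted vaccine 6/31 = 19.4% → the two-dose vaccine
Under-40: the two-dose vaccine 20/25 = 80.0%, the adjuvanted vaccine 28/38 = 73.7% → the two-dose vaccine
40–64: the two-dose vaccine 7/13 = 53.8%, the adjuvanted vaccine 11/28 = 39.3% → the two-dose vaccine
Overall: the two-dose vaccine 36/72 = 50.0%, the adjuvanted vaccine 45/97 = 46.4% → the two-dose vaccine
The two-dose vaccine wins overall and in every age group — no reversal.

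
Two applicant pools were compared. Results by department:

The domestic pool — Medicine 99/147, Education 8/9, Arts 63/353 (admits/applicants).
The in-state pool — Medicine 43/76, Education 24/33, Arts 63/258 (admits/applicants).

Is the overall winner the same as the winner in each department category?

No

Medicine: the domestic pool 99/147 = 67.3%, the in-state pool 43/76 = 56.6% → the domestic pool
Education: the domestic pool 8/9 = 88.9%, the in-state pool 24/33 = 72.7% → the domestic pool
Arts: the domestic pool 63/353 = 17.8%, the in-state pool 63/258 = 24.4% → the in-state pool
Overall: the domestic pool 170/509 = 33.4%, the in-state pool 130/367 = 35.4% → the in-state pool
Neither sweeps: the domestic pool wins 2 of 3 groups, the in-state pool wins 1. The in-state pool wins overall but not every group — no Simpson reversal.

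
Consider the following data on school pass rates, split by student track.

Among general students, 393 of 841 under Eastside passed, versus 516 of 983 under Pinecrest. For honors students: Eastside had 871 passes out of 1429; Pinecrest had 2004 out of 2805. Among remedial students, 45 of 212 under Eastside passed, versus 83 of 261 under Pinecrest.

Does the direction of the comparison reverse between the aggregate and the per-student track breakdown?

No

General: Eastside 393/841 = 46.7%, Pinecrest 516/983 = 52.5% → Pinecrest
Honors: Eastside 871/1429 = 61.0%, Pinecrest 2004/2805 = 71.4% → Pinecrest
Remedial: Eastside 45/212 = 21.2%, Pinecrest 83/261 = 31.8% → Pinecrest
Overall: Eastside 1309/2482 = 52.7%, Pinecrest 2603/4049 = 64.3% → Pinecrest
Pinecrest wins overall and in every student group — no reversal.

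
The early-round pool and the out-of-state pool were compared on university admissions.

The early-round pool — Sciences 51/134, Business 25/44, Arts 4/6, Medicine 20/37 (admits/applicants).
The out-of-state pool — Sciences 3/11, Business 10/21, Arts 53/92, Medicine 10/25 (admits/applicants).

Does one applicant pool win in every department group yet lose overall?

Sciences: the early-round pool 51/134 = 38.1%, the out-of-state pool 3/11 = 27.3% → the early-round pool
Business: the early-round pool 25/44 = 56.8%, the out-of-state pool 10/21 = 47.6% → the early-round pool
Arts: the early-round pool 4/6 = 66.7%, the out-of-state pool 53/92 = 57.6% → the early-round pool
Medicine: the early-round pool 20/37 = 54.1%, the out-of-state pool 10/25 = 40.0% → the early-round pool
Overall: the early-round pool 100/221 = 45.2%, the out-of-state pool 76/149 = 51.0% → the out-of-state pool
The early-round pool wins each department group but the out-of-state pool wins overall — the comparison reverses. The early-round pool's applicants skew toward Sciences, which has a lower base rate.

Yes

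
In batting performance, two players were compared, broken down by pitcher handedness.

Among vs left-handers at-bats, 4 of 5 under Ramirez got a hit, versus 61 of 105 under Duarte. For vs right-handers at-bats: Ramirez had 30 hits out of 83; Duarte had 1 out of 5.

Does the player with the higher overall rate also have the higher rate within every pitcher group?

No

Vs left-handers: Ramirez 4/5 = 80.0%, Duarte 61/105 = 58.1% → Ramirez
Vs right-handers: Ramirez 30/83 = 36.1%, Duarte 1/5 = 20.0% → Ramirez
Overall: Ramirez 34/88 = 38.6%, Duarte 62/110 = 56.4% → Duarte
Ramirez wins each pitcher group but Duarte wins overall — the comparison reverses. Ramirez's at-bats skew toward vs right-handers, which has a lower base rate.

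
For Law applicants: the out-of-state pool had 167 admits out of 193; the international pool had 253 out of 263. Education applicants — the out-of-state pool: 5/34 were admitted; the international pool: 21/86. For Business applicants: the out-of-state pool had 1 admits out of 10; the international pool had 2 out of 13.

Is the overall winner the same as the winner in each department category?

Law: the out-of-state pool 167/193 = 86.5%, the international pool 253/263 = 96.2% → the international pool
Education: the out-of-state pool 5/34 = 14.7%, the international pool 21/86 = 24.4% → the international pool
Business: the out-of-state pool 1/10 = 10.0%, the international pool 2/13 = 15.4% → the international pool
Overall: the out-of-state pool 173/237 = 73.0%, the international pool 276/362 = 76.2% → the international pool
The international pool wins overall and in every department group — no reversal.

Yes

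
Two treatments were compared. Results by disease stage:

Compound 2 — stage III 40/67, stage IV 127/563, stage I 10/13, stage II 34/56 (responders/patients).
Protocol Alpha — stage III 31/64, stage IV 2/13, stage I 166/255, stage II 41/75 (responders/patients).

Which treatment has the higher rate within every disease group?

Compound 2

Stage III: Compound 2 40/67 = 59.7%, Protocol Alpha 31/64 = 48.4% → Compound 2
Stage IV: Compound 2 127/563 = 22.6%, Protocol Alpha 2/13 = 15.4% → Compound 2
Stage I: Compound 2 10/13 = 76.9%, Protocol Alpha 166/255 = 65.1% → Compound 2
Stage II: Compound 2 34/56 = 60.7%, Protocol Alpha 41/75 = 54.7% → Compound 2
Compound 2 has the higher rate in all 4 groups.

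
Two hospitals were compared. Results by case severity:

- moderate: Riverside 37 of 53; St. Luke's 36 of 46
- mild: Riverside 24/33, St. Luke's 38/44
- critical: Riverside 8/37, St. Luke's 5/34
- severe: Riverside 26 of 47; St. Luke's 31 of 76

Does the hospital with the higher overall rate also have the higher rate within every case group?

Moderate: Riverside 37/53 = 69.8%, St. Luke's 36/46 = 78.3% → St. Luke's
Mild: Riverside 24/33 = 72.7%, St. Luke's 38/44 = 86.4% → St. Luke's
Critical: Riverside 8/37 = 21.6%, St. Luke's 5/34 = 14.7% → Riverside
Severe: Riverside 26/47 = 55.3%, St. Luke's 31/76 = 40.8% → Riverside
Overall: Riverside 95/170 = 55.9%, St. Luke's 110/200 = 55.0% → Riverside
Neither sweeps: Riverside wins 2 of 4 groups, St. Luke's wins 2. Riverside wins overall but not every group — no Simpson reversal.

No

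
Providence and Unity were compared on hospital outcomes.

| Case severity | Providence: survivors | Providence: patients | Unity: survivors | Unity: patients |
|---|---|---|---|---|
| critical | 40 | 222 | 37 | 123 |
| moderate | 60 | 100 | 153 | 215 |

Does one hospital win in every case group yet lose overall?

Critical: Providence 40/222 = 18.0%, Unity 37/123 = 30.1% → Unity
Moderate: Providence 60/100 = 60.0%, Unity 153/215 = 71.2% → Unity
Overall: Providence 100/322 = 31.1%, Unity 190/338 = 56.2% → Unity
Unity wins overall and in every case group — no reversal.

No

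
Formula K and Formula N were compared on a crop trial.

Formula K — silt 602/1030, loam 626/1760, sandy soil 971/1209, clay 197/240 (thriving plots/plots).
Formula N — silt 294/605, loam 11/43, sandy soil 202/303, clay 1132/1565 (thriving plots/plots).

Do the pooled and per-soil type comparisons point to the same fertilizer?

No

Silt: Formula K 602/1030 = 58.4%, Formula N 294/605 = 48.6% → Formula K
Loam: Formula K 626/1760 = 35.6%, Formula N 11/43 = 25.6% → Formula K
Sandy soil: Formula K 971/1209 = 80.3%, Formula N 202/303 = 66.7% → Formula K
Clay: Formula K 197/240 = 82.1%, Formula N 1132/1565 = 72.3% → Formula K
Overall: Formula K 2396/4239 = 56.5%, Formula N 1639/2516 = 65.1% → Formula N
Formula K wins each soil group but Formula N wins overall — the comparison reverses. Formula K's plots skew toward loam, which has a lower base rate.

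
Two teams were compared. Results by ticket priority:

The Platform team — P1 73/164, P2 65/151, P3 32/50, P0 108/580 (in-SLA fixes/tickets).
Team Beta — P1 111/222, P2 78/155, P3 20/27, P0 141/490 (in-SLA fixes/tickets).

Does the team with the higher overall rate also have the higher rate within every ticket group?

P1: the Platform team 73/164 = 44.5%, Team Beta 111/222 = 50.0% → Team Beta
P2: the Platform team 65/151 = 43.0%, Team Beta 78/155 = 50.3% → Team Beta
P3: the Platform team 32/50 = 64.0%, Team Beta 20/27 = 74.1% → Team Beta
P0: the Platform team 108/580 = 18.6%, Team Beta 141/490 = 28.8% → Team Beta
Overall: the Platform team 278/945 = 29.4%, Team Beta 350/894 = 39.1% → Team Beta
Team Beta wins overall and in every ticket group — no reversal.

Yes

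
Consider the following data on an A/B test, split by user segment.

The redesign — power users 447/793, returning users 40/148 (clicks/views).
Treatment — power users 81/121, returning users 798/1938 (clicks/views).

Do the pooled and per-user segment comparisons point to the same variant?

Power users: the redesign 447/793 = 56.4%, Treatment 81/121 = 66.9% → Treatment
Returning users: the redesign 40/148 = 27.0%, Treatment 798/1938 = 41.2% → Treatment
Overall: the redesign 487/941 = 51.8%, Treatment 879/2059 = 42.7% → the redesign
Treatment wins each user group but the redesign wins overall — the comparison reverses. Treatment's views skew toward returning users, which has a lower base rate.

No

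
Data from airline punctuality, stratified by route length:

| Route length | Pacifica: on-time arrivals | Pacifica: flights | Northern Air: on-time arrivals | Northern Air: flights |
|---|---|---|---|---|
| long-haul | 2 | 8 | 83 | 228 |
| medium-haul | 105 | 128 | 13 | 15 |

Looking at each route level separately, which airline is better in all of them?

Northern Air

Long-haul: Pacifica 2/8 = 25.0%, Northern Air 83/228 = 36.4% → Northern Air
Medium-haul: Pacifica 105/128 = 82.0%, Northern Air 13/15 = 86.7% → Northern Air
Northern Air has the higher rate in both groups.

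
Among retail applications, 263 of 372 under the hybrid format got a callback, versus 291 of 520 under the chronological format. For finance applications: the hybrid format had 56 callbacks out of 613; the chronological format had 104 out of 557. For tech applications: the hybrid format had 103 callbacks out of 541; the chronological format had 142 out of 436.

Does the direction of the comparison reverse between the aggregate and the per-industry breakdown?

Retail: the hybrid format 263/372 = 70.7%, the chronological format 291/520 = 56.0% → the hybrid format
Finance: the hybrid format 56/613 = 9.1%, the chronological format 104/557 = 18.7% → the chronological format
Tech: the hybrid format 103/541 = 19.0%, the chronological format 142/436 = 32.6% → the chronological format
Overall: the hybrid format 422/1526 = 27.7%, the chronological format 537/1513 = 35.5% → the chronological format
Neither sweeps: the hybrid format wins 1 of 3 groups, the chronological format wins 2. The chronological format wins overall but not every group — no Simpson reversal.

No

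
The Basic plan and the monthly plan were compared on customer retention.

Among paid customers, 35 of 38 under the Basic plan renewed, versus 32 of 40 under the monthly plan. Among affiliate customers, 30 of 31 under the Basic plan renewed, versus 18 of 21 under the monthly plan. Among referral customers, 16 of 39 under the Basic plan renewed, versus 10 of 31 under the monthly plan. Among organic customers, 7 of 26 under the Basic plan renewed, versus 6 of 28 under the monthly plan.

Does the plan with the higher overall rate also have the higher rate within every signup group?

Paid: the Basic plan 35/38 = 92.1%, the monthly plan 32/40 = 80.0% → the Basic plan
Affiliate: the Basic plan 30/31 = 96.8%, the monthly plan 18/21 = 85.7% → the Basic plan
Referral: the Basic plan 16/39 = 41.0%, the monthly plan 10/31 = 32.3% → the Basic plan
Organic: the Basic plan 7/26 = 26.9%, the monthly plan 6/28 = 21.4% → the Basic plan
Overall: the Basic plan 88/134 = 65.7%, the monthly plan 66/120 = 55.0% → the Basic plan
The Basic plan wins overall and in every signup group — no reversal.

Yes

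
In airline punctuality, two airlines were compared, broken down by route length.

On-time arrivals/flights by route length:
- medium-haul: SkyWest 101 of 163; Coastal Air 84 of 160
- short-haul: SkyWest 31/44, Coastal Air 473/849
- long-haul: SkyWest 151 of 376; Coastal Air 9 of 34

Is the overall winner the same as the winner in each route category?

Medium-haul: SkyWest 101/163 = 62.0%, Coastal Air 84/160 = 52.5% → SkyWest
Short-haul: SkyWest 31/44 = 70.5%, Coastal Air 473/849 = 55.7% → SkyWest
Long-haul: SkyWest 151/376 = 40.2%, Coastal Air 9/34 = 26.5% → SkyWest
Overall: SkyWest 283/583 = 48.5%, Coastal Air 566/1043 = 54.3% → Coastal Air
SkyWest wins each route group but Coastal Air wins overall — the comparison reverses. SkyWest's flights skew toward long-haul, which has a lower base rate.

No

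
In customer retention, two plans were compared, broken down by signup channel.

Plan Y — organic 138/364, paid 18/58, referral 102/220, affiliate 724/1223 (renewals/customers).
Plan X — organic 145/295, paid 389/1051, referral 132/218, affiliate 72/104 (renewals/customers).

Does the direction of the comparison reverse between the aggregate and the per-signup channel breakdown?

Organic: Plan Y 138/364 = 37.9%, Plan X 145/295 = 49.2% → Plan X
Paid: Plan Y 18/58 = 31.0%, Plan X 389/1051 = 37.0% → Plan X
Referral: Plan Y 102/220 = 46.4%, Plan X 132/218 = 60.6% → Plan X
Affiliate: Plan Y 724/1223 = 59.2%, Plan X 72/104 = 69.2% → Plan X
Overall: Plan Y 982/1865 = 52.7%, Plan X 738/1668 = 44.2% → Plan Y
Plan X wins each signup group but Plan Y wins overall — the comparison reverses. Plan X's customers skew toward paid, which has a lower base rate.

Yes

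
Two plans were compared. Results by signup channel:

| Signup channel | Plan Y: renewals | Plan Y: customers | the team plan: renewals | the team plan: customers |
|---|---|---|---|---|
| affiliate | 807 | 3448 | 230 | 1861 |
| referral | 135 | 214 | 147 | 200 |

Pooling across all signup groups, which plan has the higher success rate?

Affiliate: Plan Y 807/3448 = 23.4%, the team plan 230/1861 = 12.4% → Plan Y
Referral: Plan Y 135/214 = 63.1%, the team plan 147/200 = 73.5% → the team plan
Overall: Plan Y 942/3662 = 25.7%, the team plan 377/2061 = 18.3% → Plan Y
(Neither sweeps every signup group, but Plan Y has the higher pooled rate.)

Plan Y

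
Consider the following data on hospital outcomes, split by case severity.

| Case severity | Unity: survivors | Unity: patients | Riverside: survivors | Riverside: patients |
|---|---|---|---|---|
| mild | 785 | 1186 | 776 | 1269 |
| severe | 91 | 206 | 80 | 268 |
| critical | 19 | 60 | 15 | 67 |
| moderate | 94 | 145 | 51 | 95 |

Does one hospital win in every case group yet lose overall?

No

Mild: Unity 785/1186 = 66.2%, Riverside 776/1269 = 61.2% → Unity
Severe: Unity 91/206 = 44.2%, Riverside 80/268 = 29.9% → Unity
Critical: Unity 19/60 = 31.7%, Riverside 15/67 = 22.4% → Unity
Moderate: Unity 94/145 = 64.8%, Riverside 51/95 = 53.7% → Unity
Overall: Unity 989/1597 = 61.9%, Riverside 922/1699 = 54.3% → Unity
Unity wins overall and in every case group — no reversal.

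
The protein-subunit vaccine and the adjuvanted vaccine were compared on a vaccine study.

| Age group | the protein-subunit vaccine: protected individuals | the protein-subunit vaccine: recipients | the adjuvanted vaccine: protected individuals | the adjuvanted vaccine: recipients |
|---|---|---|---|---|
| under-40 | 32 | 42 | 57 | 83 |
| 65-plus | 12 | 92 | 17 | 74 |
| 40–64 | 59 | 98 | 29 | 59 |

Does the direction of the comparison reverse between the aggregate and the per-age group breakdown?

Under-40: the protein-subunit vaccine 32/42 = 76.2%, the adjuvanted vaccine 57/83 = 68.7% → the protein-subunit vaccine
65-plus: the protein-subunit vaccine 12/92 = 13.0%, the adjuvanted vaccine 17/74 = 23.0% → the adjuvanted vaccine
40–64: the protein-subunit vaccine 59/98 = 60.2%, the adjuvanted vaccine 29/59 = 49.2% → the protein-subunit vaccine
Overall: the protein-subunit vaccine 103/232 = 44.4%, the adjuvanted vaccine 103/216 = 47.7% → the adjuvanted vaccine
Neither sweeps: the protein-subunit vaccine wins 2 of 3 groups, the adjuvanted vaccine wins 1. The adjuvanted vaccine wins overall but not every group — no Simpson reversal.

No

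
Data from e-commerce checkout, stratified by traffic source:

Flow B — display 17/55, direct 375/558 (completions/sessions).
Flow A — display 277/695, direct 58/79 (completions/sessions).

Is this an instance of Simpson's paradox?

Display: Flow B 17/55 = 30.9%, Flow A 277/695 = 39.9% → Flow A
Direct: Flow B 375/558 = 67.2%, Flow A 58/79 = 73.4% → Flow A
Overall: Flow B 392/613 = 63.9%, Flow A 335/774 = 43.3% → Flow B
Flow A wins each traffic group but Flow B wins overall — the comparison reverses. Flow A's sessions skew toward display, which has a lower base rate.

Yes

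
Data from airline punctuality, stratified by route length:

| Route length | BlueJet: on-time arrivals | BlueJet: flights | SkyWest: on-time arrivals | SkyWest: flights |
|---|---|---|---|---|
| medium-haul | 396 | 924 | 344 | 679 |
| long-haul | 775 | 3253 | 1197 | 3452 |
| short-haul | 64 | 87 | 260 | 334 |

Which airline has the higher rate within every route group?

SkyWest

Medium-haul: BlueJet 396/924 = 42.9%, SkyWest 344/679 = 50.7% → SkyWest
Long-haul: BlueJet 775/3253 = 23.8%, SkyWest 1197/3452 = 34.7% → SkyWest
Short-haul: BlueJet 64/87 = 73.6%, SkyWest 260/334 = 77.8% → SkyWest
SkyWest has the higher rate in all 3 groups.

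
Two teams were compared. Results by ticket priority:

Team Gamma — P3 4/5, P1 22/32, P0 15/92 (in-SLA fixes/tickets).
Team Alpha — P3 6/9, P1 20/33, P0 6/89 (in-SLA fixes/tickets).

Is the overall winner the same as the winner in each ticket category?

P3: Team Gamma 4/5 = 80.0%, Team Alpha 6/9 = 66.7% → Team Gamma
P1: Team Gamma 22/32 = 68.8%, Team Alpha 20/33 = 60.6% → Team Gamma
P0: Team Gamma 15/92 = 16.3%, Team Alpha 6/89 = 6.7% → Team Gamma
Overall: Team Gamma 41/129 = 31.8%, Team Alpha 32/131 = 24.4% → Team Gamma
Team Gamma wins overall and in every ticket group — no reversal.

Yes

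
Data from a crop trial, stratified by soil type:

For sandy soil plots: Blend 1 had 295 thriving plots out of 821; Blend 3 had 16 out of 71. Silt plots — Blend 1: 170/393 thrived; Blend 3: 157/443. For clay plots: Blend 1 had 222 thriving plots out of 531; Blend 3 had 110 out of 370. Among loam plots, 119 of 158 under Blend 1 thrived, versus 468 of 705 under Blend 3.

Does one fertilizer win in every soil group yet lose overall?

Sandy soil: Blend 1 295/821 = 35.9%, Blend 3 16/71 = 22.5% → Blend 1
Silt: Blend 1 170/393 = 43.3%, Blend 3 157/443 = 35.4% → Blend 1
Clay: Blend 1 222/531 = 41.8%, Blend 3 110/370 = 29.7% → Blend 1
Loam: Blend 1 119/158 = 75.3%, Blend 3 468/705 = 66.4% → Blend 1
Overall: Blend 1 806/1903 = 42.4%, Blend 3 751/1589 = 47.3% → Blend 3
Blend 1 wins each soil group but Blend 3 wins overall — the comparison reverses. Blend 1's plots skew toward sandy soil, which has a lower base rate.

Yes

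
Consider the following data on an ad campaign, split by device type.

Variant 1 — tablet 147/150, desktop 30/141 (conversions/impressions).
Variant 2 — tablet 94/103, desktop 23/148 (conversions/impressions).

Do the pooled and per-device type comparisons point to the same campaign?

Yes

Tablet: Variant 1 147/150 = 98.0%, Variant 2 94/103 = 91.3% → Variant 1
Desktop: Variant 1 30/141 = 21.3%, Variant 2 23/148 = 15.5% → Variant 1
Overall: Variant 1 177/291 = 60.8%, Variant 2 117/251 = 46.6% → Variant 1
Variant 1 wins overall and in every device group — no reversal.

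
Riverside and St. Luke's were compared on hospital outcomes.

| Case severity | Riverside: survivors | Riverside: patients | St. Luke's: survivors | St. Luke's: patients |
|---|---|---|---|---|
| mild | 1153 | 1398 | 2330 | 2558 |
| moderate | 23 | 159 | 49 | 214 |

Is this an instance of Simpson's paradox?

Mild: Riverside 1153/1398 = 82.5%, St. Luke's 2330/2558 = 91.1% → St. Luke's
Moderate: Riverside 23/159 = 14.5%, St. Luke's 49/214 = 22.9% → St. Luke's
Overall: Riverside 1176/1557 = 75.5%, St. Luke's 2379/2772 = 85.8% → St. Luke's
St. Luke's wins overall and in every case group — no reversal.

No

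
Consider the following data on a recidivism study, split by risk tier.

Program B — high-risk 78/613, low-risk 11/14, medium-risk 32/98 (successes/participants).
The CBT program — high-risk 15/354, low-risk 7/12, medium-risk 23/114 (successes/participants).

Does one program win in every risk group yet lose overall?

No

High-risk: Program B 78/613 = 12.7%, the CBT program 15/354 = 4.2% → Program B
Low-risk: Program B 11/14 = 78.6%, the CBT program 7/12 = 58.3% → Program B
Medium-risk: Program B 32/98 = 32.7%, the CBT program 23/114 = 20.2% → Program B
Overall: Program B 121/725 = 16.7%, the CBT program 45/480 = 9.4% → Program B
Program B wins overall and in every risk group — no reversal.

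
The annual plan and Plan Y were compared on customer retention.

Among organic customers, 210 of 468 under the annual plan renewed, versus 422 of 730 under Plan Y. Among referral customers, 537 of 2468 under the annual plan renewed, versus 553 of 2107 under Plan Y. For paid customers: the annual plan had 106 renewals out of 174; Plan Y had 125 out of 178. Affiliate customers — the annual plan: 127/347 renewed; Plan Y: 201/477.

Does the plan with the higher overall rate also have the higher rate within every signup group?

Organic: the annual plan 210/468 = 44.9%, Plan Y 422/730 = 57.8% → Plan Y
Referral: the annual plan 537/2468 = 21.8%, Plan Y 553/2107 = 26.2% → Plan Y
Paid: the annual plan 106/174 = 60.9%, Plan Y 125/178 = 70.2% → Plan Y
Affiliate: the annual plan 127/347 = 36.6%, Plan Y 201/477 = 42.1% → Plan Y
Overall: the annual plan 980/3457 = 28.3%, Plan Y 1301/3492 = 37.3% → Plan Y
Plan Y wins overall and in every signup group — no reversal.

Yes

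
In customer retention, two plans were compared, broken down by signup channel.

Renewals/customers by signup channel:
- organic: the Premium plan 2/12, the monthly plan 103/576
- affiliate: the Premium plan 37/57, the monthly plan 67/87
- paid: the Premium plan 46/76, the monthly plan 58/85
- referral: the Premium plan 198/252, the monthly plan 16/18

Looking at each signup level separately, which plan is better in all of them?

the monthly plan

Organic: the Premium plan 2/12 = 16.7%, the monthly plan 103/576 = 17.9% → the monthly plan
Affiliate: the Premium plan 37/57 = 64.9%, the monthly plan 67/87 = 77.0% → the monthly plan
Paid: the Premium plan 46/76 = 60.5%, the monthly plan 58/85 = 68.2% → the monthly plan
Referral: the Premium plan 198/252 = 78.6%, the monthly plan 16/18 = 88.9% → the monthly plan
The monthly plan has the higher rate in all 4 groups.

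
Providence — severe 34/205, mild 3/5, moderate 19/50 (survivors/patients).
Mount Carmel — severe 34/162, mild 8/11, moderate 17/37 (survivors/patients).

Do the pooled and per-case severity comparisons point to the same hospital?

Severe: Providence 34/205 = 16.6%, Mount Carmel 34/162 = 21.0% → Mount Carmel
Mild: Providence 3/5 = 60.0%, Mount Carmel 8/11 = 72.7% → Mount Carmel
Moderate: Providence 19/50 = 38.0%, Mount Carmel 17/37 = 45.9% → Mount Carmel
Overall: Providence 56/260 = 21.5%, Mount Carmel 59/210 = 28.1% → Mount Carmel
Mount Carmel wins overall and in every case group — no reversal.

Yes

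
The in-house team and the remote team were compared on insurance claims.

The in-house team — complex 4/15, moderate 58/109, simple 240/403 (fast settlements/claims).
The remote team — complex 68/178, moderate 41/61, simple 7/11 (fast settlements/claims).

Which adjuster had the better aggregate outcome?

the in-house team

Complex: the in-house team 4/15 = 26.7%, the remote team 68/178 = 38.2% → the remote team
Moderate: the in-house team 58/109 = 53.2%, the remote team 41/61 = 67.2% → the remote team
Simple: the in-house team 240/403 = 59.6%, the remote team 7/11 = 63.6% → the remote team
Overall: the in-house team 302/527 = 57.3%, the remote team 116/250 = 46.4% → the in-house team
(The remote team wins every claim group but the in-house team wins overall — the remote team's claims skew toward the low-rate complex group.)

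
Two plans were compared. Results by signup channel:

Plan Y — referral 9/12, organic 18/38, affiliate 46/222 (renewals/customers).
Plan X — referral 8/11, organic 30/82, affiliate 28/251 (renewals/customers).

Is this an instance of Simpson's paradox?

No

Referral: Plan Y 9/12 = 75.0%, Plan X 8/11 = 72.7% → Plan Y
Organic: Plan Y 18/38 = 47.4%, Plan X 30/82 = 36.6% → Plan Y
Affiliate: Plan Y 46/222 = 20.7%, Plan X 28/251 = 11.2% → Plan Y
Overall: Plan Y 73/272 = 26.8%, Plan X 66/344 = 19.2% → Plan Y
Plan Y wins overall and in every signup group — no reversal.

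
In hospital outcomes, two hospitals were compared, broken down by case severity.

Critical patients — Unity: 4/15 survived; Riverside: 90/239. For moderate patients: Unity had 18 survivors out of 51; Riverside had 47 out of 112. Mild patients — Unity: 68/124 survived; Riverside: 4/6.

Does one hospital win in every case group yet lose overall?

Yes

Critical: Unity 4/15 = 26.7%, Riverside 90/239 = 37.7% → Riverside
Moderate: Unity 18/51 = 35.3%, Riverside 47/112 = 42.0% → Riverside
Mild: Unity 68/124 = 54.8%, Riverside 4/6 = 66.7% → Riverside
Overall: Unity 90/190 = 47.4%, Riverside 141/357 = 39.5% → Unity
Riverside wins each case group but Unity wins overall — the comparison reverses. Riverside's patients skew toward critical, which has a lower base rate.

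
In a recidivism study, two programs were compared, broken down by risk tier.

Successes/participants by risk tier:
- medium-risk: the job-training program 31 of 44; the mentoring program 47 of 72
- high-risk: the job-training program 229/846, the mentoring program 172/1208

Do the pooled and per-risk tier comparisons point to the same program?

Yes

Medium-risk: the job-training program 31/44 = 70.5%, the mentoring program 47/72 = 65.3% → the job-training program
High-risk: the job-training program 229/846 = 27.1%, the mentoring program 172/1208 = 14.2% → the job-training program
Overall: the job-training program 260/890 = 29.2%, the mentoring program 219/1280 = 17.1% → the job-training program
The job-training program wins overall and in every risk group — no reversal.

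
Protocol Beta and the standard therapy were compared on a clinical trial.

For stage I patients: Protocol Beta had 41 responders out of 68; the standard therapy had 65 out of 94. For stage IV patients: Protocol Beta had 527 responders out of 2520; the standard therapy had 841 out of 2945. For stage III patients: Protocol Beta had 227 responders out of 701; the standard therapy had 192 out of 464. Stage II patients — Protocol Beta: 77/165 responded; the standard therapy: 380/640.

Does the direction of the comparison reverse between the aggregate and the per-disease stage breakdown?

Stage I: Protocol Beta 41/68 = 60.3%, the standard therapy 65/94 = 69.1% → the standard therapy
Stage IV: Protocol Beta 527/2520 = 20.9%, the standard therapy 841/2945 = 28.6% → the standard therapy
Stage III: Protocol Beta 227/701 = 32.4%, the standard therapy 192/464 = 41.4% → the standard therapy
Stage II: Protocol Beta 77/165 = 46.7%, the standard therapy 380/640 = 59.4% → the standard therapy
Overall: Protocol Beta 872/3454 = 25.2%, the standard therapy 1478/4143 = 35.7% → the standard therapy
The standard therapy wins overall and in every disease group — no reversal.

No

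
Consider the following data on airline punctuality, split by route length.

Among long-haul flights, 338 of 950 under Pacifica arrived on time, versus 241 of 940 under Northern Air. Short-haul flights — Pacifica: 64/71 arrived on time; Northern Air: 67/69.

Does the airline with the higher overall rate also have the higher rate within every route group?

No

Long-haul: Pacifica 338/950 = 35.6%, Northern Air 241/940 = 25.6% → Pacifica
Short-haul: Pacifica 64/71 = 90.1%, Northern Air 67/69 = 97.1% → Northern Air
Overall: Pacifica 402/1021 = 39.4%, Northern Air 308/1009 = 30.5% → Pacifica
Neither sweeps: Pacifica wins 1 of 2 groups, Northern Air wins 1. Pacifica wins overall but not every group — no Simpson reversal.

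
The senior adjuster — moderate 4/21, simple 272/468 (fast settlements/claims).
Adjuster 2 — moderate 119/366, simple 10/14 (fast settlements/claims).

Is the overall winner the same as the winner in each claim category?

No

Moderate: the senior adjuster 4/21 = 19.0%, Adjuster 2 119/366 = 32.5% → Adjuster 2
Simple: the senior adjuster 272/468 = 58.1%, Adjuster 2 10/14 = 71.4% → Adjuster 2
Overall: the senior adjuster 276/489 = 56.4%, Adjuster 2 129/380 = 33.9% → the senior adjuster
Adjuster 2 wins each claim group but the senior adjuster wins overall — the comparison reverses. Adjuster 2's claims skew toward moderate, which has a lower base rate.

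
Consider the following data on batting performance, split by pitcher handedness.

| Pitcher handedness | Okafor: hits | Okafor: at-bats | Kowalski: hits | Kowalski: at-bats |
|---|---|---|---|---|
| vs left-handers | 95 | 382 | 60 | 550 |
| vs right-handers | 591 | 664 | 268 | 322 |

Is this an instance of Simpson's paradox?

No

Vs left-handers: Okafor 95/382 = 24.9%, Kowalski 60/550 = 10.9% → Okafor
Vs right-handers: Okafor 591/664 = 89.0%, Kowalski 268/322 = 83.2% → Okafor
Overall: Okafor 686/1046 = 65.6%, Kowalski 328/872 = 37.6% → Okafor
Okafor wins overall and in every pitcher group — no reversal.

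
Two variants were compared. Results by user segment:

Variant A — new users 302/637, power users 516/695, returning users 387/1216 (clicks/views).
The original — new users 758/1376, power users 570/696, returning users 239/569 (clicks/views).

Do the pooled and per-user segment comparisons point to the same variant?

Yes

New users: Variant A 302/637 = 47.4%, the original 758/1376 = 55.1% → the original
Power users: Variant A 516/695 = 74.2%, the original 570/696 = 81.9% → the original
Returning users: Variant A 387/1216 = 31.8%, the original 239/569 = 42.0% → the original
Overall: Variant A 1205/2548 = 47.3%, the original 1567/2641 = 59.3% → the original
The original wins overall and in every user group — no reversal.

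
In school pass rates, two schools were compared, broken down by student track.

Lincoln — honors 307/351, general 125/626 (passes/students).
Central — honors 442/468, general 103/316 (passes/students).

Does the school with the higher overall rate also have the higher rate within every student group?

Yes

Honors: Lincoln 307/351 = 87.5%, Central 442/468 = 94.4% → Central
General: Lincoln 125/626 = 20.0%, Central 103/316 = 32.6% → Central
Overall: Lincoln 432/977 = 44.2%, Central 545/784 = 69.5% → Central
Central wins overall and in every student group — no reversal.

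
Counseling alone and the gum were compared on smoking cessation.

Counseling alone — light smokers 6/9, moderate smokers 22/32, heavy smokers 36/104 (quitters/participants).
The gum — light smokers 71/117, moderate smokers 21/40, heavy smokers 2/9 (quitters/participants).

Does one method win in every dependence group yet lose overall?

Light smokers: counseling alone 6/9 = 66.7%, the gum 71/117 = 60.7% → counseling alone
Moderate smokers: counseling alone 22/32 = 68.8%, the gum 21/40 = 52.5% → counseling alone
Heavy smokers: counseling alone 36/104 = 34.6%, the gum 2/9 = 22.2% → counseling alone
Overall: counseling alone 64/145 = 44.1%, the gum 94/166 = 56.6% → the gum
Counseling alone wins each dependence group but the gum wins overall — the comparison reverses. Counseling alone's participants skew toward heavy smokers, which has a lower base rate.

Yes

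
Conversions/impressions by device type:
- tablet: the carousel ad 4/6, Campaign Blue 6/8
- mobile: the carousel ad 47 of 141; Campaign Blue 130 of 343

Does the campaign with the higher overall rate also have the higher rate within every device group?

Tablet: the carousel ad 4/6 = 66.7%, Campaign Blue 6/8 = 75.0% → Campaign Blue
Mobile: the carousel ad 47/141 = 33.3%, Campaign Blue 130/343 = 37.9% → Campaign Blue
Overall: the carousel ad 51/147 = 34.7%, Campaign Blue 136/351 = 38.7% → Campaign Blue
Campaign Blue wins overall and in every device group — no reversal.

Yes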